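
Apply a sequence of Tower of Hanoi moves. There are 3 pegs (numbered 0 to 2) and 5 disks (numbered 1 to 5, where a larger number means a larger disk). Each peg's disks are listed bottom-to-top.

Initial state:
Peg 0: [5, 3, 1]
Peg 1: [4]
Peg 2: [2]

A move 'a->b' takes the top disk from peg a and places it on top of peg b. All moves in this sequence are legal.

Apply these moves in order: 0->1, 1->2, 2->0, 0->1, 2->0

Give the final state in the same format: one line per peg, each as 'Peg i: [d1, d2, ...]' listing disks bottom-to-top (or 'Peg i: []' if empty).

After move 1 (0->1):
Peg 0: [5, 3]
Peg 1: [4, 1]
Peg 2: [2]

After move 2 (1->2):
Peg 0: [5, 3]
Peg 1: [4]
Peg 2: [2, 1]

After move 3 (2->0):
Peg 0: [5, 3, 1]
Peg 1: [4]
Peg 2: [2]

After move 4 (0->1):
Peg 0: [5, 3]
Peg 1: [4, 1]
Peg 2: [2]

After move 5 (2->0):
Peg 0: [5, 3, 2]
Peg 1: [4, 1]
Peg 2: []

Answer: Peg 0: [5, 3, 2]
Peg 1: [4, 1]
Peg 2: []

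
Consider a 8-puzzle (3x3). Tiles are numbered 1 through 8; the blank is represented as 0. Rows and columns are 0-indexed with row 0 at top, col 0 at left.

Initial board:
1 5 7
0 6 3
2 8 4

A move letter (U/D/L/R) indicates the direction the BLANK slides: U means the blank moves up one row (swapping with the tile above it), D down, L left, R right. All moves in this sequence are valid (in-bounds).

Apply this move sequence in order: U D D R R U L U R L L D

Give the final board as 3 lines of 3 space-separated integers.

Answer: 2 1 7
0 5 6
8 4 3

Derivation:
After move 1 (U):
0 5 7
1 6 3
2 8 4

After move 2 (D):
1 5 7
0 6 3
2 8 4

After move 3 (D):
1 5 7
2 6 3
0 8 4

After move 4 (R):
1 5 7
2 6 3
8 0 4

After move 5 (R):
1 5 7
2 6 3
8 4 0

After move 6 (U):
1 5 7
2 6 0
8 4 3

After move 7 (L):
1 5 7
2 0 6
8 4 3

After move 8 (U):
1 0 7
2 5 6
8 4 3

After move 9 (R):
1 7 0
2 5 6
8 4 3

After move 10 (L):
1 0 7
2 5 6
8 4 3

After move 11 (L):
0 1 7
2 5 6
8 4 3

After move 12 (D):
2 1 7
0 5 6
8 4 3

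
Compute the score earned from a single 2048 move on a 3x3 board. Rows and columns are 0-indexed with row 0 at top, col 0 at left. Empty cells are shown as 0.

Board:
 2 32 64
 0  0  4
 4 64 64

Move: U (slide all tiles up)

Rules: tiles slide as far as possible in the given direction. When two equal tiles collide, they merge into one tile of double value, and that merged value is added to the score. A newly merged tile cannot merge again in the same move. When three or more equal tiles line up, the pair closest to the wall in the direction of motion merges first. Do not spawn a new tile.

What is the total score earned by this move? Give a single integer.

Slide up:
col 0: [2, 0, 4] -> [2, 4, 0]  score +0 (running 0)
col 1: [32, 0, 64] -> [32, 64, 0]  score +0 (running 0)
col 2: [64, 4, 64] -> [64, 4, 64]  score +0 (running 0)
Board after move:
 2 32 64
 4 64  4
 0  0 64

Answer: 0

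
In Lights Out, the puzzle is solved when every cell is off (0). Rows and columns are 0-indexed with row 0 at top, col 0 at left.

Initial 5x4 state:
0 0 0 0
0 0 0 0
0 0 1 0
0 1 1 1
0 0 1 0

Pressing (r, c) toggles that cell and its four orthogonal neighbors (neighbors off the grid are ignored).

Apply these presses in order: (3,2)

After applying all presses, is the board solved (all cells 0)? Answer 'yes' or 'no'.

After press 1 at (3,2):
0 0 0 0
0 0 0 0
0 0 0 0
0 0 0 0
0 0 0 0

Lights still on: 0

Answer: yes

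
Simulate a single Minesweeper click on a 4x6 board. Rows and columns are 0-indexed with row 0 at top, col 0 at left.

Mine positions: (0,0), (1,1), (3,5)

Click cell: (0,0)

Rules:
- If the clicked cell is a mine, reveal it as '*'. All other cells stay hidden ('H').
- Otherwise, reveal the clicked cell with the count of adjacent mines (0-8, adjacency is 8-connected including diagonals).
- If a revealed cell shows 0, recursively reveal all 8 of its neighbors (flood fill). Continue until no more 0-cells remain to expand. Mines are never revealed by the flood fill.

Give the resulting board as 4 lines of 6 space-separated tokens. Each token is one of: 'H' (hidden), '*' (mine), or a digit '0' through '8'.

* H H H H H
H H H H H H
H H H H H H
H H H H H H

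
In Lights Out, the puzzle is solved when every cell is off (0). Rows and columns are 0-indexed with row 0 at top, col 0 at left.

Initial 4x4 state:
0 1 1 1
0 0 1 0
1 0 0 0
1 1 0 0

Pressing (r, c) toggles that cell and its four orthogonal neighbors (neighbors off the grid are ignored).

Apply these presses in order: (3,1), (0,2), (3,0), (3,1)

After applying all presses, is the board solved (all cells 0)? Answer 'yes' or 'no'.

Answer: yes

Derivation:
After press 1 at (3,1):
0 1 1 1
0 0 1 0
1 1 0 0
0 0 1 0

After press 2 at (0,2):
0 0 0 0
0 0 0 0
1 1 0 0
0 0 1 0

After press 3 at (3,0):
0 0 0 0
0 0 0 0
0 1 0 0
1 1 1 0

After press 4 at (3,1):
0 0 0 0
0 0 0 0
0 0 0 0
0 0 0 0

Lights still on: 0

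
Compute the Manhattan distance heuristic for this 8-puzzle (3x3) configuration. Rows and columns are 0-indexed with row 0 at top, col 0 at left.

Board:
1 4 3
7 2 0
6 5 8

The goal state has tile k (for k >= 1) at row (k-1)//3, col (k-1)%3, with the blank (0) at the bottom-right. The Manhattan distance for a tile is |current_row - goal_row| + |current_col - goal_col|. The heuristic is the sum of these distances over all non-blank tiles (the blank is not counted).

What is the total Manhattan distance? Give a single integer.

Tile 1: (0,0)->(0,0) = 0
Tile 4: (0,1)->(1,0) = 2
Tile 3: (0,2)->(0,2) = 0
Tile 7: (1,0)->(2,0) = 1
Tile 2: (1,1)->(0,1) = 1
Tile 6: (2,0)->(1,2) = 3
Tile 5: (2,1)->(1,1) = 1
Tile 8: (2,2)->(2,1) = 1
Sum: 0 + 2 + 0 + 1 + 1 + 3 + 1 + 1 = 9

Answer: 9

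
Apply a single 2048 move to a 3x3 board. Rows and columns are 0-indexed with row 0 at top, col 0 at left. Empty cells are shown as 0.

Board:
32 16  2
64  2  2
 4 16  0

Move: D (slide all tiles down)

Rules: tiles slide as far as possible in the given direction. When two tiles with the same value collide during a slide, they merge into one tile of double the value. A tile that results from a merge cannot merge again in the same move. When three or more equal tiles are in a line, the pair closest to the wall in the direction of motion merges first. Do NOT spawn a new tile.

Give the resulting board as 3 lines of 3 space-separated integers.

Slide down:
col 0: [32, 64, 4] -> [32, 64, 4]
col 1: [16, 2, 16] -> [16, 2, 16]
col 2: [2, 2, 0] -> [0, 0, 4]

Answer: 32 16  0
64  2  0
 4 16  4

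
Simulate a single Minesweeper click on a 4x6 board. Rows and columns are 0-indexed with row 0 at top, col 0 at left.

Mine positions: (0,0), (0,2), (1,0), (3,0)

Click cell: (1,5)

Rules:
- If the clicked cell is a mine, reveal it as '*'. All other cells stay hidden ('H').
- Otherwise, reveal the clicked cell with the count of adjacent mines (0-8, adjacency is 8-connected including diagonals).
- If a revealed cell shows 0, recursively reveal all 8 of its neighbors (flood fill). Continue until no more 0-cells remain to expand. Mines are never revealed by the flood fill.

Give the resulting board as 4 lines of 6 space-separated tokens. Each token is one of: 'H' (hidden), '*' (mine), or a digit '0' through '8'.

H H H 1 0 0
H 3 1 1 0 0
H 2 0 0 0 0
H 1 0 0 0 0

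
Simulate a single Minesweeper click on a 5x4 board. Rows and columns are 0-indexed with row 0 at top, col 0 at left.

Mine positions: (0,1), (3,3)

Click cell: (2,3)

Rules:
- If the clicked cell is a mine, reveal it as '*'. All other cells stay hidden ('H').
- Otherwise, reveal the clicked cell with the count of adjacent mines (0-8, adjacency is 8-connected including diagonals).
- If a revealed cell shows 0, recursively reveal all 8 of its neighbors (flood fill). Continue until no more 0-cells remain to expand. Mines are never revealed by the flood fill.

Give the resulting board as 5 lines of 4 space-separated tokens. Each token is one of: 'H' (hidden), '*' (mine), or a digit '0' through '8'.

H H H H
H H H H
H H H 1
H H H H
H H H H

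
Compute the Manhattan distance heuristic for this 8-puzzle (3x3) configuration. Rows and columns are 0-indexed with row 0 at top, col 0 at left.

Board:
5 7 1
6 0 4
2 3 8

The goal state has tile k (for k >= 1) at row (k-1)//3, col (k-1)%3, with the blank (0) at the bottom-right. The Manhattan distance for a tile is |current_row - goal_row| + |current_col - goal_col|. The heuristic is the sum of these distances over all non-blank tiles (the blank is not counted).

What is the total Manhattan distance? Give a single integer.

Tile 5: (0,0)->(1,1) = 2
Tile 7: (0,1)->(2,0) = 3
Tile 1: (0,2)->(0,0) = 2
Tile 6: (1,0)->(1,2) = 2
Tile 4: (1,2)->(1,0) = 2
Tile 2: (2,0)->(0,1) = 3
Tile 3: (2,1)->(0,2) = 3
Tile 8: (2,2)->(2,1) = 1
Sum: 2 + 3 + 2 + 2 + 2 + 3 + 3 + 1 = 18

Answer: 18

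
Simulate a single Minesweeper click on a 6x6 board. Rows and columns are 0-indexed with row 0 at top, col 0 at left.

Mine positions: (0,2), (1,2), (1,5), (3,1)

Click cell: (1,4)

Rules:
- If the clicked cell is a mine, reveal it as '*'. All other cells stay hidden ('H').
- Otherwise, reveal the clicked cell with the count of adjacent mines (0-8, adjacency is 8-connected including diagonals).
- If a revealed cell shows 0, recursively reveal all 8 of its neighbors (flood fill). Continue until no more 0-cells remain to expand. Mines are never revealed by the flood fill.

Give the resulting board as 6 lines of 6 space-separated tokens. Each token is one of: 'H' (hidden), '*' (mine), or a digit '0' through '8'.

H H H H H H
H H H H 1 H
H H H H H H
H H H H H H
H H H H H H
H H H H H H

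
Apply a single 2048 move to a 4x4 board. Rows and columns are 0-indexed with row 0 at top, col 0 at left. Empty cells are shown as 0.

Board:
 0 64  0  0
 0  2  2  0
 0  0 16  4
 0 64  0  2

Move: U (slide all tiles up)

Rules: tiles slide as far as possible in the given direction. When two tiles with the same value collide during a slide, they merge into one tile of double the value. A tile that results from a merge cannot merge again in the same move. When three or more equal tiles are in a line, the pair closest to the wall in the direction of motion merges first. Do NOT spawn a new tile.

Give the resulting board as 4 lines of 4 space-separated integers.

Answer:  0 64  2  4
 0  2 16  2
 0 64  0  0
 0  0  0  0

Derivation:
Slide up:
col 0: [0, 0, 0, 0] -> [0, 0, 0, 0]
col 1: [64, 2, 0, 64] -> [64, 2, 64, 0]
col 2: [0, 2, 16, 0] -> [2, 16, 0, 0]
col 3: [0, 0, 4, 2] -> [4, 2, 0, 0]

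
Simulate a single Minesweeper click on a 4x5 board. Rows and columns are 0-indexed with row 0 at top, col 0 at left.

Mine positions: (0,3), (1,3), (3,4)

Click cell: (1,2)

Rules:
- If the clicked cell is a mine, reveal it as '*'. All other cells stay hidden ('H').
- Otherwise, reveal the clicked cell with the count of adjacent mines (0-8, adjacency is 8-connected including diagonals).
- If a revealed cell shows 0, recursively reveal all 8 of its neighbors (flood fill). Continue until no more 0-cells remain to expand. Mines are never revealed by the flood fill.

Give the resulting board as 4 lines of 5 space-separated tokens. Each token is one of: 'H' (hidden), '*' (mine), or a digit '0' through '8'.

H H H H H
H H 2 H H
H H H H H
H H H H H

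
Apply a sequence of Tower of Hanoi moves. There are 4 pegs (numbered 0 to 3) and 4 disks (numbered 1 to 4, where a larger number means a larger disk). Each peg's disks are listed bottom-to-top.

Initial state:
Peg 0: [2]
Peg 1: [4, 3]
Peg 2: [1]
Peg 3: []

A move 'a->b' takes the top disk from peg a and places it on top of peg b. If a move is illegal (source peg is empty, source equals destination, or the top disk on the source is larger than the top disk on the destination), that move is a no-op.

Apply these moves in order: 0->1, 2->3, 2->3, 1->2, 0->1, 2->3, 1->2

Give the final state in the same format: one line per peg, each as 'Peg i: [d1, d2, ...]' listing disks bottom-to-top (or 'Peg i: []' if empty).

Answer: Peg 0: []
Peg 1: [4, 3]
Peg 2: [2]
Peg 3: [1]

Derivation:
After move 1 (0->1):
Peg 0: []
Peg 1: [4, 3, 2]
Peg 2: [1]
Peg 3: []

After move 2 (2->3):
Peg 0: []
Peg 1: [4, 3, 2]
Peg 2: []
Peg 3: [1]

After move 3 (2->3):
Peg 0: []
Peg 1: [4, 3, 2]
Peg 2: []
Peg 3: [1]

After move 4 (1->2):
Peg 0: []
Peg 1: [4, 3]
Peg 2: [2]
Peg 3: [1]

After move 5 (0->1):
Peg 0: []
Peg 1: [4, 3]
Peg 2: [2]
Peg 3: [1]

After move 6 (2->3):
Peg 0: []
Peg 1: [4, 3]
Peg 2: [2]
Peg 3: [1]

After move 7 (1->2):
Peg 0: []
Peg 1: [4, 3]
Peg 2: [2]
Peg 3: [1]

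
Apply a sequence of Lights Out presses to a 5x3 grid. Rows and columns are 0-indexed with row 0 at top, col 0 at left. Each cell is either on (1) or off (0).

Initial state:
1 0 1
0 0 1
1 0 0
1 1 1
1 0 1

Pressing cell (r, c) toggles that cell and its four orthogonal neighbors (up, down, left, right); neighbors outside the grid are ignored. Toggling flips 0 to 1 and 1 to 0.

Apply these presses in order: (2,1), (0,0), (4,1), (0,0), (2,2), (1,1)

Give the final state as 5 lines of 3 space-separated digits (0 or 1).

After press 1 at (2,1):
1 0 1
0 1 1
0 1 1
1 0 1
1 0 1

After press 2 at (0,0):
0 1 1
1 1 1
0 1 1
1 0 1
1 0 1

After press 3 at (4,1):
0 1 1
1 1 1
0 1 1
1 1 1
0 1 0

After press 4 at (0,0):
1 0 1
0 1 1
0 1 1
1 1 1
0 1 0

After press 5 at (2,2):
1 0 1
0 1 0
0 0 0
1 1 0
0 1 0

After press 6 at (1,1):
1 1 1
1 0 1
0 1 0
1 1 0
0 1 0

Answer: 1 1 1
1 0 1
0 1 0
1 1 0
0 1 0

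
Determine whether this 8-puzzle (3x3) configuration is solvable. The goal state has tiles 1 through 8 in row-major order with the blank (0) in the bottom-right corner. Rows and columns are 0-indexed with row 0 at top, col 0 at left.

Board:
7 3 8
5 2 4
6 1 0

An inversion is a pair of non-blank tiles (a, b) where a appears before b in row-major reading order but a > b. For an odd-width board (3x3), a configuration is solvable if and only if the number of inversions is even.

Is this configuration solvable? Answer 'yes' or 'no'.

Inversions (pairs i<j in row-major order where tile[i] > tile[j] > 0): 19
19 is odd, so the puzzle is not solvable.

Answer: no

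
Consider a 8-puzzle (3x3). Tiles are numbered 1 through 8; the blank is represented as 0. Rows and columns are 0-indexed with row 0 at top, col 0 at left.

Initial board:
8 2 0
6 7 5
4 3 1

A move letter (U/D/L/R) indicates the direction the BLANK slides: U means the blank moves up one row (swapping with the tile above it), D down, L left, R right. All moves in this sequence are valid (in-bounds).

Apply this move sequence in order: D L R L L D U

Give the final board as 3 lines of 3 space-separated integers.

Answer: 8 2 5
0 6 7
4 3 1

Derivation:
After move 1 (D):
8 2 5
6 7 0
4 3 1

After move 2 (L):
8 2 5
6 0 7
4 3 1

After move 3 (R):
8 2 5
6 7 0
4 3 1

After move 4 (L):
8 2 5
6 0 7
4 3 1

After move 5 (L):
8 2 5
0 6 7
4 3 1

After move 6 (D):
8 2 5
4 6 7
0 3 1

After move 7 (U):
8 2 5
0 6 7
4 3 1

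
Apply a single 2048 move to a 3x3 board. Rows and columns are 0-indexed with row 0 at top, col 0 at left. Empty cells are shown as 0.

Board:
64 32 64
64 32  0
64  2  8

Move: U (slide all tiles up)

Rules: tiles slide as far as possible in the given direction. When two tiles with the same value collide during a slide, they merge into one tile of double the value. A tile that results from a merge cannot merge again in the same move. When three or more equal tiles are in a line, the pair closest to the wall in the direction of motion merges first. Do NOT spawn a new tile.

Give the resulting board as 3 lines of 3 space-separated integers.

Answer: 128  64  64
 64   2   8
  0   0   0

Derivation:
Slide up:
col 0: [64, 64, 64] -> [128, 64, 0]
col 1: [32, 32, 2] -> [64, 2, 0]
col 2: [64, 0, 8] -> [64, 8, 0]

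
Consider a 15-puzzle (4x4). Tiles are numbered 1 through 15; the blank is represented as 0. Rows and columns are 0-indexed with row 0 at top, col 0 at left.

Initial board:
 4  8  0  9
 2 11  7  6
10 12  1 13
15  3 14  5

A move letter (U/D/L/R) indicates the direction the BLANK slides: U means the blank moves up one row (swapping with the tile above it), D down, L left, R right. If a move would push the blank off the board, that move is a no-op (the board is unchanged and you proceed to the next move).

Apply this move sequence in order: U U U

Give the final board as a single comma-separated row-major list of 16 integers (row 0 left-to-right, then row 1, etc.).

After move 1 (U):
 4  8  0  9
 2 11  7  6
10 12  1 13
15  3 14  5

After move 2 (U):
 4  8  0  9
 2 11  7  6
10 12  1 13
15  3 14  5

After move 3 (U):
 4  8  0  9
 2 11  7  6
10 12  1 13
15  3 14  5

Answer: 4, 8, 0, 9, 2, 11, 7, 6, 10, 12, 1, 13, 15, 3, 14, 5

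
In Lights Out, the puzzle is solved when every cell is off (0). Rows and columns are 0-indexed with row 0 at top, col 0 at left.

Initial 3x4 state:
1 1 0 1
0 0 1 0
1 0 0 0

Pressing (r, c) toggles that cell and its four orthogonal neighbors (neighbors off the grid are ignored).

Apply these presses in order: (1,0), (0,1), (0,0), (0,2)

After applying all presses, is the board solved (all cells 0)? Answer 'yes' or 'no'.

Answer: yes

Derivation:
After press 1 at (1,0):
0 1 0 1
1 1 1 0
0 0 0 0

After press 2 at (0,1):
1 0 1 1
1 0 1 0
0 0 0 0

After press 3 at (0,0):
0 1 1 1
0 0 1 0
0 0 0 0

After press 4 at (0,2):
0 0 0 0
0 0 0 0
0 0 0 0

Lights still on: 0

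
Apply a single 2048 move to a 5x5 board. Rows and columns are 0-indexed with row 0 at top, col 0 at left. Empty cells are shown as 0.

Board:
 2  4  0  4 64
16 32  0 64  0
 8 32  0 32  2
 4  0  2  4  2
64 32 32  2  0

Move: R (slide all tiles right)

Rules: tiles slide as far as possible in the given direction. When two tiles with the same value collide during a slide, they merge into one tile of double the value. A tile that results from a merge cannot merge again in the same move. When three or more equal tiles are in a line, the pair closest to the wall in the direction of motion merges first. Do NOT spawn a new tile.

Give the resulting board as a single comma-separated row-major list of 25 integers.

Answer: 0, 0, 2, 8, 64, 0, 0, 16, 32, 64, 0, 0, 8, 64, 2, 0, 4, 2, 4, 2, 0, 0, 64, 64, 2

Derivation:
Slide right:
row 0: [2, 4, 0, 4, 64] -> [0, 0, 2, 8, 64]
row 1: [16, 32, 0, 64, 0] -> [0, 0, 16, 32, 64]
row 2: [8, 32, 0, 32, 2] -> [0, 0, 8, 64, 2]
row 3: [4, 0, 2, 4, 2] -> [0, 4, 2, 4, 2]
row 4: [64, 32, 32, 2, 0] -> [0, 0, 64, 64, 2]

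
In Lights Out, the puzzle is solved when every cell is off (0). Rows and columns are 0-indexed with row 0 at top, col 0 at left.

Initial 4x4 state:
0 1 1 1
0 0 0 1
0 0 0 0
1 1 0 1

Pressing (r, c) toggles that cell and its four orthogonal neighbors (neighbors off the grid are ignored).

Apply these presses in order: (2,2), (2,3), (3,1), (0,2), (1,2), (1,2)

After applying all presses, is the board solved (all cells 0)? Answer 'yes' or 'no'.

After press 1 at (2,2):
0 1 1 1
0 0 1 1
0 1 1 1
1 1 1 1

After press 2 at (2,3):
0 1 1 1
0 0 1 0
0 1 0 0
1 1 1 0

After press 3 at (3,1):
0 1 1 1
0 0 1 0
0 0 0 0
0 0 0 0

After press 4 at (0,2):
0 0 0 0
0 0 0 0
0 0 0 0
0 0 0 0

After press 5 at (1,2):
0 0 1 0
0 1 1 1
0 0 1 0
0 0 0 0

After press 6 at (1,2):
0 0 0 0
0 0 0 0
0 0 0 0
0 0 0 0

Lights still on: 0

Answer: yes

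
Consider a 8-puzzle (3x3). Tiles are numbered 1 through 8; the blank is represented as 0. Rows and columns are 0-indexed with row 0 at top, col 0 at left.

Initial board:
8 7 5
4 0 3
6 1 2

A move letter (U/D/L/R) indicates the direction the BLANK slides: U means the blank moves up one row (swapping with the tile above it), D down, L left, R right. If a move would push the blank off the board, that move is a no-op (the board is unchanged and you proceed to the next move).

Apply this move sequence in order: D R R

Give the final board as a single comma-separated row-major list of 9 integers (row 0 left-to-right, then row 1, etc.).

Answer: 8, 7, 5, 4, 1, 3, 6, 2, 0

Derivation:
After move 1 (D):
8 7 5
4 1 3
6 0 2

After move 2 (R):
8 7 5
4 1 3
6 2 0

After move 3 (R):
8 7 5
4 1 3
6 2 0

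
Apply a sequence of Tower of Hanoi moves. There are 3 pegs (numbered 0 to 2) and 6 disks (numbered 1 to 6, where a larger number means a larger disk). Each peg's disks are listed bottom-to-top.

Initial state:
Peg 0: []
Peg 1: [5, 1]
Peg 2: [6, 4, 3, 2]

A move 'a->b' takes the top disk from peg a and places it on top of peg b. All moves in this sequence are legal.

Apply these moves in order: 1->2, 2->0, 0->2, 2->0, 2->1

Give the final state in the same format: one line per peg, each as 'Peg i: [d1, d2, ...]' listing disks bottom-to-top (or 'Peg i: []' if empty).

Answer: Peg 0: [1]
Peg 1: [5, 2]
Peg 2: [6, 4, 3]

Derivation:
After move 1 (1->2):
Peg 0: []
Peg 1: [5]
Peg 2: [6, 4, 3, 2, 1]

After move 2 (2->0):
Peg 0: [1]
Peg 1: [5]
Peg 2: [6, 4, 3, 2]

After move 3 (0->2):
Peg 0: []
Peg 1: [5]
Peg 2: [6, 4, 3, 2, 1]

After move 4 (2->0):
Peg 0: [1]
Peg 1: [5]
Peg 2: [6, 4, 3, 2]

After move 5 (2->1):
Peg 0: [1]
Peg 1: [5, 2]
Peg 2: [6, 4, 3]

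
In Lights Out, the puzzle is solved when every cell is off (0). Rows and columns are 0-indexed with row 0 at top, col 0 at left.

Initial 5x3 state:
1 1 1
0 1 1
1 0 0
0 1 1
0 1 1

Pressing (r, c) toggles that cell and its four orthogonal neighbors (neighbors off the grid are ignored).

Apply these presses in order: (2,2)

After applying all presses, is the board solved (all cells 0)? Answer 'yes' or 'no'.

Answer: no

Derivation:
After press 1 at (2,2):
1 1 1
0 1 0
1 1 1
0 1 0
0 1 1

Lights still on: 10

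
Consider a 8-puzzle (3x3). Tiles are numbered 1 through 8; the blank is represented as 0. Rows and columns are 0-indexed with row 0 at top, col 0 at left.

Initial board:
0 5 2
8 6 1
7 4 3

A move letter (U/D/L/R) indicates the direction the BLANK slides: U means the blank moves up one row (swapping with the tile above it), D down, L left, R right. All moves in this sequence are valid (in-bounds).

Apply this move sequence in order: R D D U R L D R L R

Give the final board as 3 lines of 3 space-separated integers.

Answer: 5 6 2
8 4 1
7 3 0

Derivation:
After move 1 (R):
5 0 2
8 6 1
7 4 3

After move 2 (D):
5 6 2
8 0 1
7 4 3

After move 3 (D):
5 6 2
8 4 1
7 0 3

After move 4 (U):
5 6 2
8 0 1
7 4 3

After move 5 (R):
5 6 2
8 1 0
7 4 3

After move 6 (L):
5 6 2
8 0 1
7 4 3

After move 7 (D):
5 6 2
8 4 1
7 0 3

After move 8 (R):
5 6 2
8 4 1
7 3 0

After move 9 (L):
5 6 2
8 4 1
7 0 3

After move 10 (R):
5 6 2
8 4 1
7 3 0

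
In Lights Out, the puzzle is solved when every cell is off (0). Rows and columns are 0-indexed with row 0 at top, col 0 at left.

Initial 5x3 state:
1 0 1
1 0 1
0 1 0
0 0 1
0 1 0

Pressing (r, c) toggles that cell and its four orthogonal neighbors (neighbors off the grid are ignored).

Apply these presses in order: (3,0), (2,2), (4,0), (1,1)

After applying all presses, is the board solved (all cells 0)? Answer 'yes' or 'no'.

Answer: no

Derivation:
After press 1 at (3,0):
1 0 1
1 0 1
1 1 0
1 1 1
1 1 0

After press 2 at (2,2):
1 0 1
1 0 0
1 0 1
1 1 0
1 1 0

After press 3 at (4,0):
1 0 1
1 0 0
1 0 1
0 1 0
0 0 0

After press 4 at (1,1):
1 1 1
0 1 1
1 1 1
0 1 0
0 0 0

Lights still on: 9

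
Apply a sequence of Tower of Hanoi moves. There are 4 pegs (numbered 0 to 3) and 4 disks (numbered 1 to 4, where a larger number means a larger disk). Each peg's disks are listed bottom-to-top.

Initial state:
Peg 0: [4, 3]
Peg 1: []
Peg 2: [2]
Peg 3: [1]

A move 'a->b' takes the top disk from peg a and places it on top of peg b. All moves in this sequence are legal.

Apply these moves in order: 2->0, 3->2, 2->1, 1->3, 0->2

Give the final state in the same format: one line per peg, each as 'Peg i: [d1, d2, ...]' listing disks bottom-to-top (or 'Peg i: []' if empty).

After move 1 (2->0):
Peg 0: [4, 3, 2]
Peg 1: []
Peg 2: []
Peg 3: [1]

After move 2 (3->2):
Peg 0: [4, 3, 2]
Peg 1: []
Peg 2: [1]
Peg 3: []

After move 3 (2->1):
Peg 0: [4, 3, 2]
Peg 1: [1]
Peg 2: []
Peg 3: []

After move 4 (1->3):
Peg 0: [4, 3, 2]
Peg 1: []
Peg 2: []
Peg 3: [1]

After move 5 (0->2):
Peg 0: [4, 3]
Peg 1: []
Peg 2: [2]
Peg 3: [1]

Answer: Peg 0: [4, 3]
Peg 1: []
Peg 2: [2]
Peg 3: [1]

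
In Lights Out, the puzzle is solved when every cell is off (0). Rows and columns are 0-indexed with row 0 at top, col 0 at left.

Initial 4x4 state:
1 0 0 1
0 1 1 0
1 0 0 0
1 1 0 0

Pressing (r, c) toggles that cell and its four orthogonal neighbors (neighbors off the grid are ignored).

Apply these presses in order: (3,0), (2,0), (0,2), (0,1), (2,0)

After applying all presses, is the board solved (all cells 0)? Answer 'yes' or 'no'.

Answer: yes

Derivation:
After press 1 at (3,0):
1 0 0 1
0 1 1 0
0 0 0 0
0 0 0 0

After press 2 at (2,0):
1 0 0 1
1 1 1 0
1 1 0 0
1 0 0 0

After press 3 at (0,2):
1 1 1 0
1 1 0 0
1 1 0 0
1 0 0 0

After press 4 at (0,1):
0 0 0 0
1 0 0 0
1 1 0 0
1 0 0 0

After press 5 at (2,0):
0 0 0 0
0 0 0 0
0 0 0 0
0 0 0 0

Lights still on: 0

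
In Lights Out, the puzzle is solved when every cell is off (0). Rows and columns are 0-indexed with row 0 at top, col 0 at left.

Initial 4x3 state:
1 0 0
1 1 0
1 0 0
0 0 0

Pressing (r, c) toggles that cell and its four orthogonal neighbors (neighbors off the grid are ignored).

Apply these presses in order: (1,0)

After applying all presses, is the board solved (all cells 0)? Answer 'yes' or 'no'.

Answer: yes

Derivation:
After press 1 at (1,0):
0 0 0
0 0 0
0 0 0
0 0 0

Lights still on: 0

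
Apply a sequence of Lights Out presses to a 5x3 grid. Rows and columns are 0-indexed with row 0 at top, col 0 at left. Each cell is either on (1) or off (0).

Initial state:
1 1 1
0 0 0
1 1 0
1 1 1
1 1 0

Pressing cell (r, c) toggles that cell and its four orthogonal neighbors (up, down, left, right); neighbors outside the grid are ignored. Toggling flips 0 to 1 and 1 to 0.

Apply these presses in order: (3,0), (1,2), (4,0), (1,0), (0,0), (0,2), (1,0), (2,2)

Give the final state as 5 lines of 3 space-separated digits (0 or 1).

After press 1 at (3,0):
1 1 1
0 0 0
0 1 0
0 0 1
0 1 0

After press 2 at (1,2):
1 1 0
0 1 1
0 1 1
0 0 1
0 1 0

After press 3 at (4,0):
1 1 0
0 1 1
0 1 1
1 0 1
1 0 0

After press 4 at (1,0):
0 1 0
1 0 1
1 1 1
1 0 1
1 0 0

After press 5 at (0,0):
1 0 0
0 0 1
1 1 1
1 0 1
1 0 0

After press 6 at (0,2):
1 1 1
0 0 0
1 1 1
1 0 1
1 0 0

After press 7 at (1,0):
0 1 1
1 1 0
0 1 1
1 0 1
1 0 0

After press 8 at (2,2):
0 1 1
1 1 1
0 0 0
1 0 0
1 0 0

Answer: 0 1 1
1 1 1
0 0 0
1 0 0
1 0 0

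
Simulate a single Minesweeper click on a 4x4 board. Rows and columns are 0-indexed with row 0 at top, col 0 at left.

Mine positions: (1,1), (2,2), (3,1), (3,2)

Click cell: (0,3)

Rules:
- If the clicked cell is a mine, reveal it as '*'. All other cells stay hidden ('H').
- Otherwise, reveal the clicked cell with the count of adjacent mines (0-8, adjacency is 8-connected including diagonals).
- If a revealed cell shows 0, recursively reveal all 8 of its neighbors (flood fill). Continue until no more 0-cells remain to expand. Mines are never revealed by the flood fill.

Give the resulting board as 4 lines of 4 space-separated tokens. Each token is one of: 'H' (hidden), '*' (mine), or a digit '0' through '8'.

H H 1 0
H H 2 1
H H H H
H H H H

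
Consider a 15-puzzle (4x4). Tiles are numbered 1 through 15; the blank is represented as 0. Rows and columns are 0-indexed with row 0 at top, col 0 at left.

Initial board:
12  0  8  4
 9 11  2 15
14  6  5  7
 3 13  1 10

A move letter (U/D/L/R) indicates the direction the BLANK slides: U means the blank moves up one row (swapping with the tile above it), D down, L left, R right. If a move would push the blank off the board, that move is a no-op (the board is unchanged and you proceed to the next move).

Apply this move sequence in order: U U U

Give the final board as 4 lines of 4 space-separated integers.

Answer: 12  0  8  4
 9 11  2 15
14  6  5  7
 3 13  1 10

Derivation:
After move 1 (U):
12  0  8  4
 9 11  2 15
14  6  5  7
 3 13  1 10

After move 2 (U):
12  0  8  4
 9 11  2 15
14  6  5  7
 3 13  1 10

After move 3 (U):
12  0  8  4
 9 11  2 15
14  6  5  7
 3 13  1 10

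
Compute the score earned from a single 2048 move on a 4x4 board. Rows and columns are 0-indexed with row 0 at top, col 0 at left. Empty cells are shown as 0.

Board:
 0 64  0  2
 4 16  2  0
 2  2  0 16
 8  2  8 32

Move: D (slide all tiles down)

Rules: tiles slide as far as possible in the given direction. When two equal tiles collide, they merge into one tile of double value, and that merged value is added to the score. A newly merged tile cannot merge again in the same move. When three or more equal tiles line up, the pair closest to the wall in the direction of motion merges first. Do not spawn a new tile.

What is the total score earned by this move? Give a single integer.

Slide down:
col 0: [0, 4, 2, 8] -> [0, 4, 2, 8]  score +0 (running 0)
col 1: [64, 16, 2, 2] -> [0, 64, 16, 4]  score +4 (running 4)
col 2: [0, 2, 0, 8] -> [0, 0, 2, 8]  score +0 (running 4)
col 3: [2, 0, 16, 32] -> [0, 2, 16, 32]  score +0 (running 4)
Board after move:
 0  0  0  0
 4 64  0  2
 2 16  2 16
 8  4  8 32

Answer: 4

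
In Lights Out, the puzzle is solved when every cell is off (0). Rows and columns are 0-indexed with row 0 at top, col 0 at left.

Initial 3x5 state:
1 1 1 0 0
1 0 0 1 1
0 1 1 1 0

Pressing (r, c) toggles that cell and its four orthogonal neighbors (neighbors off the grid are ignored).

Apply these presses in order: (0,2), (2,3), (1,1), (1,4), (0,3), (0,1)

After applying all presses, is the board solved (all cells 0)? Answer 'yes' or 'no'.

Answer: yes

Derivation:
After press 1 at (0,2):
1 0 0 1 0
1 0 1 1 1
0 1 1 1 0

After press 2 at (2,3):
1 0 0 1 0
1 0 1 0 1
0 1 0 0 1

After press 3 at (1,1):
1 1 0 1 0
0 1 0 0 1
0 0 0 0 1

After press 4 at (1,4):
1 1 0 1 1
0 1 0 1 0
0 0 0 0 0

After press 5 at (0,3):
1 1 1 0 0
0 1 0 0 0
0 0 0 0 0

After press 6 at (0,1):
0 0 0 0 0
0 0 0 0 0
0 0 0 0 0

Lights still on: 0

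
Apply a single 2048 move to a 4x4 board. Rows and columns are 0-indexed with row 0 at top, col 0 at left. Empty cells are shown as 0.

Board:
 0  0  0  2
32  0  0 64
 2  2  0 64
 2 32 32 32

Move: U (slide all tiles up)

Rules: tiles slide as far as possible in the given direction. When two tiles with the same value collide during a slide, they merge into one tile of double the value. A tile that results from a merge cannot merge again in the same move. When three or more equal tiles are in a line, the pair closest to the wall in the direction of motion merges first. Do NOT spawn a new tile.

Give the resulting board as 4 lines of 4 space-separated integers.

Answer:  32   2  32   2
  4  32   0 128
  0   0   0  32
  0   0   0   0

Derivation:
Slide up:
col 0: [0, 32, 2, 2] -> [32, 4, 0, 0]
col 1: [0, 0, 2, 32] -> [2, 32, 0, 0]
col 2: [0, 0, 0, 32] -> [32, 0, 0, 0]
col 3: [2, 64, 64, 32] -> [2, 128, 32, 0]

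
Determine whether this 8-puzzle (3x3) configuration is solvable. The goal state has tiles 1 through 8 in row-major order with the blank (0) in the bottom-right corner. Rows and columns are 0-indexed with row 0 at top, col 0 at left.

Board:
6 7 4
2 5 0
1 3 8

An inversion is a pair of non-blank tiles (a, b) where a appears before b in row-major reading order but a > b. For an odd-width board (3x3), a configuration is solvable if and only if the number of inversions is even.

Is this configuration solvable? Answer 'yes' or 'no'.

Answer: yes

Derivation:
Inversions (pairs i<j in row-major order where tile[i] > tile[j] > 0): 16
16 is even, so the puzzle is solvable.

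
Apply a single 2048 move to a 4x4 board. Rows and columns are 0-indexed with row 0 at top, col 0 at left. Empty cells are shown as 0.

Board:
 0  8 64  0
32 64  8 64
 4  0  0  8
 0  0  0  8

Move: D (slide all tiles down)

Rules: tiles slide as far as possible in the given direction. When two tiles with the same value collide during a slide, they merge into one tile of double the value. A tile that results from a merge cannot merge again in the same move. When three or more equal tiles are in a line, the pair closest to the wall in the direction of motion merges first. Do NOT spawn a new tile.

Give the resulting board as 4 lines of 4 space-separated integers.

Slide down:
col 0: [0, 32, 4, 0] -> [0, 0, 32, 4]
col 1: [8, 64, 0, 0] -> [0, 0, 8, 64]
col 2: [64, 8, 0, 0] -> [0, 0, 64, 8]
col 3: [0, 64, 8, 8] -> [0, 0, 64, 16]

Answer:  0  0  0  0
 0  0  0  0
32  8 64 64
 4 64  8 16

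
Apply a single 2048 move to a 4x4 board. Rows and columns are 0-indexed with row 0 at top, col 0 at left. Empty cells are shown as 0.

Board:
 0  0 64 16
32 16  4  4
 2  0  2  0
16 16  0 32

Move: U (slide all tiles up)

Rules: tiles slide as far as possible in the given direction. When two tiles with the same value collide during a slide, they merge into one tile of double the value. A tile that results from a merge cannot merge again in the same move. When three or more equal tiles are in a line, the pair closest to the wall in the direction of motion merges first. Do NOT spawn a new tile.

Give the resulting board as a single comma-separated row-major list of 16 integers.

Slide up:
col 0: [0, 32, 2, 16] -> [32, 2, 16, 0]
col 1: [0, 16, 0, 16] -> [32, 0, 0, 0]
col 2: [64, 4, 2, 0] -> [64, 4, 2, 0]
col 3: [16, 4, 0, 32] -> [16, 4, 32, 0]

Answer: 32, 32, 64, 16, 2, 0, 4, 4, 16, 0, 2, 32, 0, 0, 0, 0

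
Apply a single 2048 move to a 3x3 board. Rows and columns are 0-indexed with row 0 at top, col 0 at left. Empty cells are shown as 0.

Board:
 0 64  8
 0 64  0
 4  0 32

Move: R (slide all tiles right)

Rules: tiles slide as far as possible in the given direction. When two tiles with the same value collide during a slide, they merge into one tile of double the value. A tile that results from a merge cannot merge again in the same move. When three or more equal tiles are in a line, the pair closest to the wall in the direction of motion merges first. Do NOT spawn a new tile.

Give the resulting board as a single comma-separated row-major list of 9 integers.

Slide right:
row 0: [0, 64, 8] -> [0, 64, 8]
row 1: [0, 64, 0] -> [0, 0, 64]
row 2: [4, 0, 32] -> [0, 4, 32]

Answer: 0, 64, 8, 0, 0, 64, 0, 4, 32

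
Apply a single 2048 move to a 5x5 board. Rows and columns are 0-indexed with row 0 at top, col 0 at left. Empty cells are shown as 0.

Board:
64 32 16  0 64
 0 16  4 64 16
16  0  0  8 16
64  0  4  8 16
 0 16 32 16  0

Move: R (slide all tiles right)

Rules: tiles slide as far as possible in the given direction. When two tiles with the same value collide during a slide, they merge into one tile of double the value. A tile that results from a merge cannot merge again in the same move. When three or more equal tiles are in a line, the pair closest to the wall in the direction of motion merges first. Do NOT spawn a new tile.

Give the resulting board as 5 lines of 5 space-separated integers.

Slide right:
row 0: [64, 32, 16, 0, 64] -> [0, 64, 32, 16, 64]
row 1: [0, 16, 4, 64, 16] -> [0, 16, 4, 64, 16]
row 2: [16, 0, 0, 8, 16] -> [0, 0, 16, 8, 16]
row 3: [64, 0, 4, 8, 16] -> [0, 64, 4, 8, 16]
row 4: [0, 16, 32, 16, 0] -> [0, 0, 16, 32, 16]

Answer:  0 64 32 16 64
 0 16  4 64 16
 0  0 16  8 16
 0 64  4  8 16
 0  0 16 32 16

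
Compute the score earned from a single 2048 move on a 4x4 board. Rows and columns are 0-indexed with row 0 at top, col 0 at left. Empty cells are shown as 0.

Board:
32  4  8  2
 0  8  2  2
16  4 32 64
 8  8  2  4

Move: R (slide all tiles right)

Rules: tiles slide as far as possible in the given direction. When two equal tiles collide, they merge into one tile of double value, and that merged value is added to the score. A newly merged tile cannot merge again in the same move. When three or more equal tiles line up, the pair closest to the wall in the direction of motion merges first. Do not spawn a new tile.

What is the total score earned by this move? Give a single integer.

Answer: 20

Derivation:
Slide right:
row 0: [32, 4, 8, 2] -> [32, 4, 8, 2]  score +0 (running 0)
row 1: [0, 8, 2, 2] -> [0, 0, 8, 4]  score +4 (running 4)
row 2: [16, 4, 32, 64] -> [16, 4, 32, 64]  score +0 (running 4)
row 3: [8, 8, 2, 4] -> [0, 16, 2, 4]  score +16 (running 20)
Board after move:
32  4  8  2
 0  0  8  4
16  4 32 64
 0 16  2  4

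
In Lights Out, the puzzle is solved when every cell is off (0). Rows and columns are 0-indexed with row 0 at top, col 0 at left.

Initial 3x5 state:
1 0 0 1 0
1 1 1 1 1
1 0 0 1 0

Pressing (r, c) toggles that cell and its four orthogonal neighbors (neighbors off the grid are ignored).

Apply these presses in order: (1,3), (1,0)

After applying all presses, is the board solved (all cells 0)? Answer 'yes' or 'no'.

After press 1 at (1,3):
1 0 0 0 0
1 1 0 0 0
1 0 0 0 0

After press 2 at (1,0):
0 0 0 0 0
0 0 0 0 0
0 0 0 0 0

Lights still on: 0

Answer: yes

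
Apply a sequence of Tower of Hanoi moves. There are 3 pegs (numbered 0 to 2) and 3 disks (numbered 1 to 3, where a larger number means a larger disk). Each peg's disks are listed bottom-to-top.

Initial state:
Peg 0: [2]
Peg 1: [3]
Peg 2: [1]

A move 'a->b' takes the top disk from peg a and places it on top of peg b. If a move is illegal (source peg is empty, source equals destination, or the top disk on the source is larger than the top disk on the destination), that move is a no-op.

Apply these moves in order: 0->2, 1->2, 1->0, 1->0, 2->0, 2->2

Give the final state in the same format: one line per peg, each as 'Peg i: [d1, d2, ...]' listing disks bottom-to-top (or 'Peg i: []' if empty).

After move 1 (0->2):
Peg 0: [2]
Peg 1: [3]
Peg 2: [1]

After move 2 (1->2):
Peg 0: [2]
Peg 1: [3]
Peg 2: [1]

After move 3 (1->0):
Peg 0: [2]
Peg 1: [3]
Peg 2: [1]

After move 4 (1->0):
Peg 0: [2]
Peg 1: [3]
Peg 2: [1]

After move 5 (2->0):
Peg 0: [2, 1]
Peg 1: [3]
Peg 2: []

After move 6 (2->2):
Peg 0: [2, 1]
Peg 1: [3]
Peg 2: []

Answer: Peg 0: [2, 1]
Peg 1: [3]
Peg 2: []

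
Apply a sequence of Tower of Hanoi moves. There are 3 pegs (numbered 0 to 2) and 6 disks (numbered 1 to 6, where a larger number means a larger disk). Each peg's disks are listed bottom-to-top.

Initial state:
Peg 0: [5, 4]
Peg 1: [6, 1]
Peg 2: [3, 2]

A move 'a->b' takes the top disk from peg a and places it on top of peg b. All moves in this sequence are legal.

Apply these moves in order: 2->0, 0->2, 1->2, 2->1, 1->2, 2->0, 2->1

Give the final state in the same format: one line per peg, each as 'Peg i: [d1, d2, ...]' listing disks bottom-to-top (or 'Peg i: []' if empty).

After move 1 (2->0):
Peg 0: [5, 4, 2]
Peg 1: [6, 1]
Peg 2: [3]

After move 2 (0->2):
Peg 0: [5, 4]
Peg 1: [6, 1]
Peg 2: [3, 2]

After move 3 (1->2):
Peg 0: [5, 4]
Peg 1: [6]
Peg 2: [3, 2, 1]

After move 4 (2->1):
Peg 0: [5, 4]
Peg 1: [6, 1]
Peg 2: [3, 2]

After move 5 (1->2):
Peg 0: [5, 4]
Peg 1: [6]
Peg 2: [3, 2, 1]

After move 6 (2->0):
Peg 0: [5, 4, 1]
Peg 1: [6]
Peg 2: [3, 2]

After move 7 (2->1):
Peg 0: [5, 4, 1]
Peg 1: [6, 2]
Peg 2: [3]

Answer: Peg 0: [5, 4, 1]
Peg 1: [6, 2]
Peg 2: [3]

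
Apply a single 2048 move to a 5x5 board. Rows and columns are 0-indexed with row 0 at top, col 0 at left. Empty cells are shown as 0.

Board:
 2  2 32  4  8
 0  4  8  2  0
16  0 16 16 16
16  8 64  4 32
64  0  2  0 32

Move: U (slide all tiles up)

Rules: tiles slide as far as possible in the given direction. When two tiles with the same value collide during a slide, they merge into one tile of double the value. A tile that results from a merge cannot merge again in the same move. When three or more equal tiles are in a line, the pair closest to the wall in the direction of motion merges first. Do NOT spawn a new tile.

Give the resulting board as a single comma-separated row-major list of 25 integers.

Slide up:
col 0: [2, 0, 16, 16, 64] -> [2, 32, 64, 0, 0]
col 1: [2, 4, 0, 8, 0] -> [2, 4, 8, 0, 0]
col 2: [32, 8, 16, 64, 2] -> [32, 8, 16, 64, 2]
col 3: [4, 2, 16, 4, 0] -> [4, 2, 16, 4, 0]
col 4: [8, 0, 16, 32, 32] -> [8, 16, 64, 0, 0]

Answer: 2, 2, 32, 4, 8, 32, 4, 8, 2, 16, 64, 8, 16, 16, 64, 0, 0, 64, 4, 0, 0, 0, 2, 0, 0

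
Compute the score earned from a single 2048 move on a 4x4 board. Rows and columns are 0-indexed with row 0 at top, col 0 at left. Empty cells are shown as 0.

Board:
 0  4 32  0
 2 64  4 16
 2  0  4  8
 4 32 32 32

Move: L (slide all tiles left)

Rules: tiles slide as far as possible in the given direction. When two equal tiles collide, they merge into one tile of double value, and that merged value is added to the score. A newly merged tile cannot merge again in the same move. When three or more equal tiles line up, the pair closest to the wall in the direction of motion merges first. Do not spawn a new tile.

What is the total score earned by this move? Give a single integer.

Answer: 64

Derivation:
Slide left:
row 0: [0, 4, 32, 0] -> [4, 32, 0, 0]  score +0 (running 0)
row 1: [2, 64, 4, 16] -> [2, 64, 4, 16]  score +0 (running 0)
row 2: [2, 0, 4, 8] -> [2, 4, 8, 0]  score +0 (running 0)
row 3: [4, 32, 32, 32] -> [4, 64, 32, 0]  score +64 (running 64)
Board after move:
 4 32  0  0
 2 64  4 16
 2  4  8  0
 4 64 32  0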